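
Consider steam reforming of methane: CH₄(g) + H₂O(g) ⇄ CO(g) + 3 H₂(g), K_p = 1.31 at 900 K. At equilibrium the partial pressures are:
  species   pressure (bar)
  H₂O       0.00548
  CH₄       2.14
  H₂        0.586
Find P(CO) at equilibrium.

At equilibrium, K_p = P(CO)·P(H₂)³ / (P(CH₄)·P(H₂O)) = 1.31.
(P(CO))·(0.586)³ / ((2.14)·(0.00548)) = 1.31
P(CO) = 0.0763 bar

P(CO) = 0.0763 bar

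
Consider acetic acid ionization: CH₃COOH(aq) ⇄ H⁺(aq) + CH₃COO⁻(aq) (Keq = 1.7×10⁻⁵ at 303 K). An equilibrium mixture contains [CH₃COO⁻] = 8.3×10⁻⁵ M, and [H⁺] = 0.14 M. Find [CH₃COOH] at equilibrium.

At equilibrium, Keq = [H⁺]·[CH₃COO⁻] / [CH₃COOH] = 1.7×10⁻⁵.
(0.14)·(8.3×10⁻⁵) / ([CH₃COOH]) = 1.7×10⁻⁵
[CH₃COOH] = 0.684 = 0.68 M

[CH₃COOH] = 0.68 M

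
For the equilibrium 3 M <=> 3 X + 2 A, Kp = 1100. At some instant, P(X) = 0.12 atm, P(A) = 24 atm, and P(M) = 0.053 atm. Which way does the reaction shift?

to the left

Qp = P(X)³·P(A)² / P(M)³ = (0.12)³·(24)² / (0.053)³ = 6700
Qp = 6700 > Kp = 1100, so the reverse reaction proceeds.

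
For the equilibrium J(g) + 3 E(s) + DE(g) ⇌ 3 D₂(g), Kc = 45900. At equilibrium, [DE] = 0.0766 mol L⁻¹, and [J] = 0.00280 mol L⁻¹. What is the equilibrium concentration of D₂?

(E is a pure solid — omitted from Kc.)
At equilibrium, Kc = [D₂]³ / ([J]·[DE]) = 45900.
([D₂])³ / ((0.00280)·(0.0766)) = 45900
[D₂]³ = 9.84 ⇒ [D₂] = 2.14 mol L⁻¹

[D₂] = 2.14 mol L⁻¹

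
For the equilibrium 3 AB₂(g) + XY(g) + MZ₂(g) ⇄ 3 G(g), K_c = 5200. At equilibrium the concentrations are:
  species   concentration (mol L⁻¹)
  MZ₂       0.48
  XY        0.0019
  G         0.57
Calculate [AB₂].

[AB₂] = 0.34 mol L⁻¹

At equilibrium, K_c = [G]³ / ([AB₂]³·[XY]·[MZ₂]) = 5200.
(0.57)³ / (([AB₂])³·(0.0019)·(0.48)) = 5200
[AB₂]³ = 0.0391 ⇒ [AB₂] = 0.34 mol L⁻¹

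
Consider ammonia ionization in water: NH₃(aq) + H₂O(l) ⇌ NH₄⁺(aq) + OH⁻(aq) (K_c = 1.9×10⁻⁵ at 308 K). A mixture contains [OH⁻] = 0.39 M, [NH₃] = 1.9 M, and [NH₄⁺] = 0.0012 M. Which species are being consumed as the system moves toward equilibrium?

(H₂O is a pure liquid — omitted from Q_c.)
Q_c = [NH₄⁺]·[OH⁻] / [NH₃] = (0.0012)·(0.39) / (1.9) = 2.5×10⁻⁴
Q_c = 2.5×10⁻⁴ > K_c = 1.9×10⁻⁵: net reverse reaction.

NH₄⁺, OH⁻ (products)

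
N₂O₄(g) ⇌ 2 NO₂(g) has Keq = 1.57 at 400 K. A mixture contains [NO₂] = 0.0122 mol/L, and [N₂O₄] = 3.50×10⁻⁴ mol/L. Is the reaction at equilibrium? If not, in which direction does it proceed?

in the forward direction

Q = [NO₂]² / [N₂O₄] = (0.0122)² / (3.50×10⁻⁴) = 0.425
Q = 0.425 < Keq = 1.57, so the forward reaction proceeds.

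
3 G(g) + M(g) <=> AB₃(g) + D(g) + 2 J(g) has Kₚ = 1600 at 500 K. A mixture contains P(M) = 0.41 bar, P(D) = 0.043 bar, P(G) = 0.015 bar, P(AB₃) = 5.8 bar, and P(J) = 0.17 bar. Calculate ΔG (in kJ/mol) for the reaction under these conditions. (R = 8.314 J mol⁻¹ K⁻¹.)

Qₚ = P(AB₃)·P(D)·P(J)² / (P(G)³·P(M)) = (5.8)·(0.043)·(0.17)² / ((0.015)³·(0.41)) = 5210
ΔG = RT ln(Qₚ/Kₚ) = (8.314 J mol⁻¹ K⁻¹)(500 K) × ln(5210/1600)
   = (4.157 kJ/mol)(1.181) = 4.91 kJ/mol
ΔG > 0, so the forward reaction is non-spontaneous (proceeds in reverse).

ΔG = 4.91 kJ/mol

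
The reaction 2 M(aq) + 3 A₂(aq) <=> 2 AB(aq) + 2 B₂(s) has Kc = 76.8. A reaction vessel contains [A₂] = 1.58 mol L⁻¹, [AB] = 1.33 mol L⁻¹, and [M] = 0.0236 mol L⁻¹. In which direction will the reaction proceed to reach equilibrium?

(B₂ is a pure solid — omitted from Qc.)
Qc = [AB]² / ([M]²·[A₂]³) = (1.33)² / ((0.0236)²·(1.58)³) = 805
Qc = 805 > Kc = 76.8, so the reverse reaction proceeds.

in the reverse direction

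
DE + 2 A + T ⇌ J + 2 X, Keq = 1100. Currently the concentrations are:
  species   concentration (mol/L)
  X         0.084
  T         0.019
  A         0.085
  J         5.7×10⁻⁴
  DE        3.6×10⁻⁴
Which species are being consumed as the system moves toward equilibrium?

Q = [J]·[X]² / ([DE]·[A]²·[T]) = (5.7×10⁻⁴)·(0.084)² / ((3.6×10⁻⁴)·(0.085)²·(0.019)) = 81
Q = 81 < Keq = 1100: net forward reaction.

DE, A, T (reactants)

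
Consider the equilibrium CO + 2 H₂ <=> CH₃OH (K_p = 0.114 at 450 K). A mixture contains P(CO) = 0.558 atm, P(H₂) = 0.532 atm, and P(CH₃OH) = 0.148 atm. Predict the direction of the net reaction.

Q_p = P(CH₃OH) / (P(CO)·P(H₂)²) = (0.148) / ((0.558)·(0.532)²) = 0.937
Q_p = 0.937 > K_p = 0.114, so the reverse reaction proceeds.

to the left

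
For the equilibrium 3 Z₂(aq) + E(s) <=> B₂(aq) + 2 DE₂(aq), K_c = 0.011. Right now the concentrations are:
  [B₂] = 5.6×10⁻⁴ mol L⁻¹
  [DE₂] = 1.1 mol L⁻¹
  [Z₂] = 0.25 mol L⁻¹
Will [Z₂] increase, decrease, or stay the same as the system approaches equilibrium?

increase

(E is a pure solid — omitted from Q_c.)
Q_c = [B₂]·[DE₂]² / [Z₂]³ = (5.6×10⁻⁴)·(1.1)² / (0.25)³ = 0.043
Q_c = 0.043 > K_c = 0.011: net reverse reaction.
Z₂ is a reactant, so it increases.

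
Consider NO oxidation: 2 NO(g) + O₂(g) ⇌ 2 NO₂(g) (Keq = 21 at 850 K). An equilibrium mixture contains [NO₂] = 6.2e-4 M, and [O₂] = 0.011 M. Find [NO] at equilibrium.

At equilibrium, Keq = [NO₂]² / ([NO]²·[O₂]) = 21.
(6.2e-4)² / (([NO])²·(0.011)) = 21
[NO]² = 1.66e-6 ⇒ [NO] = 0.0013 M

[NO] = 0.0013 M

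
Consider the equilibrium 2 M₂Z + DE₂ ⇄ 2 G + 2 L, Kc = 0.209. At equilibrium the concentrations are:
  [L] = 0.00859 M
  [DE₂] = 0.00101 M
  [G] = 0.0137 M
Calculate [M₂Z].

[M₂Z] = 0.00810 M

At equilibrium, Kc = [G]²·[L]² / ([M₂Z]²·[DE₂]) = 0.209.
(0.0137)²·(0.00859)² / (([M₂Z])²·(0.00101)) = 0.209
[M₂Z]² = 6.56×10⁻⁵ ⇒ [M₂Z] = 0.00810 M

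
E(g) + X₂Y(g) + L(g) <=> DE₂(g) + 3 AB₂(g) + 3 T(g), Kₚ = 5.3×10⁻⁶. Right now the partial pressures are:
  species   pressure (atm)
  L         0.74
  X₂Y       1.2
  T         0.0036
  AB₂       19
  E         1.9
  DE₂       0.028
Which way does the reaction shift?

Qₚ = P(DE₂)·P(AB₂)³·P(T)³ / (P(E)·P(X₂Y)·P(L)) = (0.028)·(19)³·(0.0036)³ / ((1.9)·(1.2)·(0.74)) = 5.3×10⁻⁶
Qₚ = 5.3×10⁻⁶ = Kₚ, so the system is already at equilibrium.

no net change (already at equilibrium)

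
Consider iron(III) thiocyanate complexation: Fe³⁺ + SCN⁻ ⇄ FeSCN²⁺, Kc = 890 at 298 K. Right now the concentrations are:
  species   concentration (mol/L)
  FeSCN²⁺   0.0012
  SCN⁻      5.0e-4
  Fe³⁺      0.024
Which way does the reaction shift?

forward (toward products)

Qc = [FeSCN²⁺] / ([Fe³⁺]·[SCN⁻]) = (0.0012) / ((0.024)·(5.0e-4)) = 100
Qc = 100 < Kc = 890, so the forward reaction proceeds.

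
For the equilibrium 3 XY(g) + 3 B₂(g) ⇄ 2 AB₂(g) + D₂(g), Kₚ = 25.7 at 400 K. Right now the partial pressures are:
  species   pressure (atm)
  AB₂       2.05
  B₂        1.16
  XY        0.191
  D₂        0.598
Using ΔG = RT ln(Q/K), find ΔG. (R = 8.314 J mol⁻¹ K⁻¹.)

Qₚ = P(AB₂)²·P(D₂) / (P(XY)³·P(B₂)³) = (2.05)²·(0.598) / ((0.191)³·(1.16)³) = 231
ΔG = RT ln(Qₚ/Kₚ) = (8.314 J mol⁻¹ K⁻¹)(400 K) × ln(231/25.7)
   = (3.326 kJ/mol)(2.196) = 7.30 kJ/mol
ΔG > 0, so the forward reaction is non-spontaneous (proceeds in reverse).

ΔG = 7.30 kJ/mol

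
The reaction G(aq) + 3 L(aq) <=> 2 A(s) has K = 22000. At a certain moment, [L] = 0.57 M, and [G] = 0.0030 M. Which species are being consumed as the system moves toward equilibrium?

G, L (reactants)

(A is a pure solid — omitted from Q.)
Q = 1 / ([G]·[L]³) = 1 / ((0.0030)·(0.57)³) = 1800
Q = 1800 < K = 22000: net forward reaction.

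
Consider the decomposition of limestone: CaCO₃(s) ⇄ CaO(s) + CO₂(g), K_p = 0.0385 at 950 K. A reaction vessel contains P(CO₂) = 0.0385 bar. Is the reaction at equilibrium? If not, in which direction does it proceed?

at equilibrium

(CaCO₃, CaO are pure solids — omitted from Q_p.)
Q_p = P(CO₂) = 0.0385
Q_p = 0.0385 = K_p, so the system is already at equilibrium.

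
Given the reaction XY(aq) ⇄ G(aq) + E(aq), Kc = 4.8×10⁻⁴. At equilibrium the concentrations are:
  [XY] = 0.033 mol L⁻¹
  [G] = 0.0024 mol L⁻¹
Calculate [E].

At equilibrium, Kc = [G]·[E] / [XY] = 4.8×10⁻⁴.
(0.0024)·([E]) / (0.033) = 4.8×10⁻⁴
[E] = 0.00660 = 0.0066 mol L⁻¹

[E] = 0.0066 mol L⁻¹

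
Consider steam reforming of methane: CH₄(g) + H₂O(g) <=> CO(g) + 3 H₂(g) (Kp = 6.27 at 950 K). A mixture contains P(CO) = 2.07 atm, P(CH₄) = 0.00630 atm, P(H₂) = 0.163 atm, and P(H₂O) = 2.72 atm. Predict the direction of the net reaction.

to the right

Qp = P(CO)·P(H₂)³ / (P(CH₄)·P(H₂O)) = (2.07)·(0.163)³ / ((0.00630)·(2.72)) = 0.523
Qp = 0.523 < Kp = 6.27, so the forward reaction proceeds.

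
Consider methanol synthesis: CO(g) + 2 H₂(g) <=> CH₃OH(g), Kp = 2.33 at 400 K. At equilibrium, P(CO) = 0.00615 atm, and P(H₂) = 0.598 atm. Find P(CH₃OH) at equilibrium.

At equilibrium, Kp = P(CH₃OH) / (P(CO)·P(H₂)²) = 2.33.
(P(CH₃OH)) / ((0.00615)·(0.598)²) = 2.33
P(CH₃OH) = 0.00512 atm

P(CH₃OH) = 0.00512 atm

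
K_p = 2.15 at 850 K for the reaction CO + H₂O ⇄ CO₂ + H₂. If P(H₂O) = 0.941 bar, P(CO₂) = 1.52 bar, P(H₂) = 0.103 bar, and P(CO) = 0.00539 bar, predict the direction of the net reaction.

in the reverse direction

Q_p = P(CO₂)·P(H₂) / (P(CO)·P(H₂O)) = (1.52)·(0.103) / ((0.00539)·(0.941)) = 30.9
Q_p = 30.9 > K_p = 2.15, so the reverse reaction proceeds.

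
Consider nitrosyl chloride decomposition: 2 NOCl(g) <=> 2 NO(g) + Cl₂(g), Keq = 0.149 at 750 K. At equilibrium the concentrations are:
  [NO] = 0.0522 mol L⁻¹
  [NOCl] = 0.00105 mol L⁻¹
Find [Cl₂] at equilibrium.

At equilibrium, Keq = [NO]²·[Cl₂] / [NOCl]² = 0.149.
(0.0522)²·([Cl₂]) / (0.00105)² = 0.149
[Cl₂] = 6.03×10⁻⁵ mol L⁻¹

[Cl₂] = 6.03×10⁻⁵ mol L⁻¹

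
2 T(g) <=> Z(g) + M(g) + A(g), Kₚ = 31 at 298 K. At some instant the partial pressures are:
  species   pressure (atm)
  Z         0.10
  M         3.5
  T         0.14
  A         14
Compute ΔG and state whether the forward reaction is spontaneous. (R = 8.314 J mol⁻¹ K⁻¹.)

ΔG = 5.17 kJ/mol; the forward reaction is non-spontaneous

Qₚ = P(Z)·P(M)·P(A) / P(T)² = (0.10)·(3.5)·(14) / (0.14)² = 250
ΔG = RT ln(Qₚ/Kₚ) = (8.314 J mol⁻¹ K⁻¹)(298 K) × ln(250/31)
   = (2.478 kJ/mol)(2.087) = 5.17 kJ/mol
ΔG > 0, so the forward reaction is non-spontaneous (proceeds in reverse).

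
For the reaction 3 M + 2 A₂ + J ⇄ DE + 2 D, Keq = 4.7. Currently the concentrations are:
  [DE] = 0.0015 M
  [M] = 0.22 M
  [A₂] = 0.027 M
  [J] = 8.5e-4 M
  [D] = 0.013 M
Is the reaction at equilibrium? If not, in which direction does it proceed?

Q = [DE]·[D]² / ([M]³·[A₂]²·[J]) = (0.0015)·(0.013)² / ((0.22)³·(0.027)²·(8.5e-4)) = 38
Q = 38 > Keq = 4.7, so the reverse reaction proceeds.

in the reverse direction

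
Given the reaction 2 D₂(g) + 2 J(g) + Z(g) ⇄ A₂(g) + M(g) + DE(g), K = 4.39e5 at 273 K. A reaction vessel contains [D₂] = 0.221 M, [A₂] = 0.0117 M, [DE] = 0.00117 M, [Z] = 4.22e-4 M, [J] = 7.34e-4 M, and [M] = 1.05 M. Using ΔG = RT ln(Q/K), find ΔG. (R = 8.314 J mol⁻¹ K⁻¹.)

ΔG = 2.45 kJ/mol

Q = [A₂]·[M]·[DE] / ([D₂]²·[J]²·[Z]) = (0.0117)·(1.05)·(0.00117) / ((0.221)²·(7.34e-4)²·(4.22e-4)) = 1.29e6
ΔG = RT ln(Q/K) = (8.314 J mol⁻¹ K⁻¹)(273 K) × ln(1.29e6/4.39e5)
   = (2.270 kJ/mol)(1.078) = 2.45 kJ/mol
ΔG > 0, so the forward reaction is non-spontaneous (proceeds in reverse).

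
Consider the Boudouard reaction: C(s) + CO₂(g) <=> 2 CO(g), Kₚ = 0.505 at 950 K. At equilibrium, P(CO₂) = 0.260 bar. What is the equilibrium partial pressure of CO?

P(CO) = 0.362 bar

(C is a pure solid — omitted from Kₚ.)
At equilibrium, Kₚ = P(CO)² / P(CO₂) = 0.505.
(P(CO))² / (0.260) = 0.505
P(CO)² = 0.131 ⇒ P(CO) = 0.362 bar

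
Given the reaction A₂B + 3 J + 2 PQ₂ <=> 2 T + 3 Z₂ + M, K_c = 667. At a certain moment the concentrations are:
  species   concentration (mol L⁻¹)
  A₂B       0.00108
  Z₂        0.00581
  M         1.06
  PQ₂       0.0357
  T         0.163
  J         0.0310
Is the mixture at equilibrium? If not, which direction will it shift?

Q_c = [T]²·[Z₂]³·[M] / ([A₂B]·[J]³·[PQ₂]²) = (0.163)²·(0.00581)³·(1.06) / ((0.00108)·(0.0310)³·(0.0357)²) = 135
Q_c = 135 < K_c = 667: net forward reaction.

no; Q < K, reaction proceeds forward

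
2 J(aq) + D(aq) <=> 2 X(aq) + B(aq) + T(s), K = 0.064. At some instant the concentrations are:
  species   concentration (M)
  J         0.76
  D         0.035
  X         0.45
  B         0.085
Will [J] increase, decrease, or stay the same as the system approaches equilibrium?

(T is a pure solid — omitted from Q.)
Q = [X]²·[B] / ([J]²·[D]) = (0.45)²·(0.085) / ((0.76)²·(0.035)) = 0.85
Q = 0.85 > K = 0.064: net reverse reaction.
J is a reactant, so it increases.

increase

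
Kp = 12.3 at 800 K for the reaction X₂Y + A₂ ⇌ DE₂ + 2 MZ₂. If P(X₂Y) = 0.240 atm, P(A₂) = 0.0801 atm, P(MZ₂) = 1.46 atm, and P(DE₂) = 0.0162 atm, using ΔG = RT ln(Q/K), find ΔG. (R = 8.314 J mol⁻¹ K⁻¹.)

Qp = P(DE₂)·P(MZ₂)² / (P(X₂Y)·P(A₂)) = (0.0162)·(1.46)² / ((0.240)·(0.0801)) = 1.80
ΔG = RT ln(Qp/Kp) = (8.314 J mol⁻¹ K⁻¹)(800 K) × ln(1.80/12.3)
   = (6.651 kJ/mol)(-1.922) = -12.8 kJ/mol
ΔG < 0, so the forward reaction is spontaneous (proceeds forward).

ΔG = -12.8 kJ/mol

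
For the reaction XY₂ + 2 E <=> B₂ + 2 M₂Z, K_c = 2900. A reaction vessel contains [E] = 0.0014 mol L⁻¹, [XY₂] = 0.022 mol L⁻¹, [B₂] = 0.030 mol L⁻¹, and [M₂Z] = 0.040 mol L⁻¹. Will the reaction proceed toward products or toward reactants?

Q_c = [B₂]·[M₂Z]² / ([XY₂]·[E]²) = (0.030)·(0.040)² / ((0.022)·(0.0014)²) = 1100
Q_c = 1100 < K_c = 2900, so the forward reaction proceeds.

toward products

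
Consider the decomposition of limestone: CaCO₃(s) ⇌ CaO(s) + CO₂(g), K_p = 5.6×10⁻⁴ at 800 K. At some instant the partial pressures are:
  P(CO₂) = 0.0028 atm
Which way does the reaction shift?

to the left

(CaCO₃, CaO are pure solids — omitted from Q_p.)
Q_p = P(CO₂) = 0.0028
Q_p = 0.0028 > K_p = 5.6×10⁻⁴, so the reverse reaction proceeds.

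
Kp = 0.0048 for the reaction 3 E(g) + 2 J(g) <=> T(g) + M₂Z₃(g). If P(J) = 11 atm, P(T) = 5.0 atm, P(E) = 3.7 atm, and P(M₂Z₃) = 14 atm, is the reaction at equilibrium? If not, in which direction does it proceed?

Qp = P(T)·P(M₂Z₃) / (P(E)³·P(J)²) = (5.0)·(14) / ((3.7)³·(11)²) = 0.011
Qp = 0.011 > Kp = 0.0048, so the reverse reaction proceeds.

in the reverse direction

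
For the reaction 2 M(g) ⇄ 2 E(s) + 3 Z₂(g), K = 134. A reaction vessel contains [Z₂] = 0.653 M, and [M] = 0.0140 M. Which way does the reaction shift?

toward reactants

(E is a pure solid — omitted from Q.)
Q = [Z₂]³ / [M]² = (0.653)³ / (0.0140)² = 1420
Q = 1420 > K = 134, so the reverse reaction proceeds.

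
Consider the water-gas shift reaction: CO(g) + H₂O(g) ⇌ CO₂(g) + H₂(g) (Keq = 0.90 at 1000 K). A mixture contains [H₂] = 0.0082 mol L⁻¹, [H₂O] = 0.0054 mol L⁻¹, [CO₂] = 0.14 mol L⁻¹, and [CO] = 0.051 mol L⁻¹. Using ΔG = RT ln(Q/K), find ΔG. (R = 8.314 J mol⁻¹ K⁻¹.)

Q = [CO₂]·[H₂] / ([CO]·[H₂O]) = (0.14)·(0.0082) / ((0.051)·(0.0054)) = 4.17
ΔG = RT ln(Q/Keq) = (8.314 J mol⁻¹ K⁻¹)(1000 K) × ln(4.17/0.90)
   = (8.314 kJ/mol)(1.533) = 12.7 kJ/mol
ΔG > 0, so the forward reaction is non-spontaneous (proceeds in reverse).

ΔG = 12.7 kJ/mol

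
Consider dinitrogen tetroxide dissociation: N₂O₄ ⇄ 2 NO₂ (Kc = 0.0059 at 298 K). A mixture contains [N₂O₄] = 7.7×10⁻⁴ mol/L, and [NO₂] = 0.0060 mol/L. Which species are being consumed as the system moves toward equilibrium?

NO₂ (products)

Qc = [NO₂]² / [N₂O₄] = (0.0060)² / (7.7×10⁻⁴) = 0.047
Qc = 0.047 > Kc = 0.0059: net reverse reaction.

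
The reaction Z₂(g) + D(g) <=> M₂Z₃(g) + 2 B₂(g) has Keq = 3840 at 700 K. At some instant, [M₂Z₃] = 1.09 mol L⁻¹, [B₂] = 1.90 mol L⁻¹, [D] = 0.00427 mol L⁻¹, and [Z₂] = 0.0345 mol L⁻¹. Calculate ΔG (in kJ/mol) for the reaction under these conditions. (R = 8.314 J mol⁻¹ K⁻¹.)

Q = [M₂Z₃]·[B₂]² / ([Z₂]·[D]) = (1.09)·(1.90)² / ((0.0345)·(0.00427)) = 26700
ΔG = RT ln(Q/Keq) = (8.314 J mol⁻¹ K⁻¹)(700 K) × ln(26700/3840)
   = (5.820 kJ/mol)(1.939) = 11.3 kJ/mol
ΔG > 0, so the forward reaction is non-spontaneous (proceeds in reverse).

ΔG = 11.3 kJ/mol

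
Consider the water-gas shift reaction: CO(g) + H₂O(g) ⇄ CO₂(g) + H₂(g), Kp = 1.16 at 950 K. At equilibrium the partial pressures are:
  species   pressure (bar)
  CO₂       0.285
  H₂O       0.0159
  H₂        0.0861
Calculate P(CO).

P(CO) = 1.33 bar

At equilibrium, Kp = P(CO₂)·P(H₂) / (P(CO)·P(H₂O)) = 1.16.
(0.285)·(0.0861) / ((P(CO))·(0.0159)) = 1.16
P(CO) = 1.33 bar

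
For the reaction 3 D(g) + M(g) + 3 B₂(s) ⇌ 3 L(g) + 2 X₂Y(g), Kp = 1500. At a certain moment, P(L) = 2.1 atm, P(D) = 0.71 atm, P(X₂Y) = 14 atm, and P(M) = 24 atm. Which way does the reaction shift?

(B₂ is a pure solid — omitted from Qp.)
Qp = P(L)³·P(X₂Y)² / (P(D)³·P(M)) = (2.1)³·(14)² / ((0.71)³·(24)) = 210
Qp = 210 < Kp = 1500, so the forward reaction proceeds.

to the right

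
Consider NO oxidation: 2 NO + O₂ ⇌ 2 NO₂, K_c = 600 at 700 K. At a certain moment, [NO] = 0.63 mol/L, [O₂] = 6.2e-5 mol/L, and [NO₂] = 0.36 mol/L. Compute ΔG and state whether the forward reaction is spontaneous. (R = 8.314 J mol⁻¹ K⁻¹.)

Q_c = [NO₂]² / ([NO]²·[O₂]) = (0.36)² / ((0.63)²·(6.2e-5)) = 5270
ΔG = RT ln(Q_c/K_c) = (8.314 J mol⁻¹ K⁻¹)(700 K) × ln(5270/600)
   = (5.820 kJ/mol)(2.173) = 12.6 kJ/mol
ΔG > 0, so the forward reaction is non-spontaneous (proceeds in reverse).

ΔG = 12.6 kJ/mol; the forward reaction is non-spontaneous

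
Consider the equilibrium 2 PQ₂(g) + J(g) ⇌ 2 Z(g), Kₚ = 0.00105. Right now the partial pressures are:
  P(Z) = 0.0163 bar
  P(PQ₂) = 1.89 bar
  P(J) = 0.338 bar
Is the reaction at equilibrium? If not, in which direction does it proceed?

toward products

Qₚ = P(Z)² / (P(PQ₂)²·P(J)) = (0.0163)² / ((1.89)²·(0.338)) = 2.20×10⁻⁴
Qₚ = 2.20×10⁻⁴ < Kₚ = 0.00105, so the forward reaction proceeds.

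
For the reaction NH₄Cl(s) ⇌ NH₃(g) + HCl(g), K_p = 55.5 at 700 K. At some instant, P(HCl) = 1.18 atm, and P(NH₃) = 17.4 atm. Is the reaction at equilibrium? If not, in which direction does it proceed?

(NH₄Cl is a pure solid — omitted from Q_p.)
Q_p = P(NH₃)·P(HCl) = (17.4)·(1.18) = 20.5
Q_p = 20.5 < K_p = 55.5, so the forward reaction proceeds.

in the forward direction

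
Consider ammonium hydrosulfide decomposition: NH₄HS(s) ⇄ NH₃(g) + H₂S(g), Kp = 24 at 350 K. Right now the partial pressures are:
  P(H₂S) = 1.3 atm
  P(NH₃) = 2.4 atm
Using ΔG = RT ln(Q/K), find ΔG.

ΔG = -5.94 kJ/mol

(NH₄HS is a pure solid — omitted from Qp.)
Qp = P(NH₃)·P(H₂S) = (2.4)·(1.3) = 3.12
ΔG = RT ln(Qp/Kp) = (8.314 J mol⁻¹ K⁻¹)(350 K) × ln(3.12/24)
   = (2.910 kJ/mol)(-2.040) = -5.94 kJ/mol
ΔG < 0, so the forward reaction is spontaneous (proceeds forward).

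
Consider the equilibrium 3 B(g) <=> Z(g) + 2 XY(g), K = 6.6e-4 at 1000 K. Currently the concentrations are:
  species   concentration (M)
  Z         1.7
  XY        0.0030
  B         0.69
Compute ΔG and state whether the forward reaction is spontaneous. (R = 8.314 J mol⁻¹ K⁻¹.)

ΔG = -22.0 kJ/mol; the forward reaction is spontaneous

Q = [Z]·[XY]² / [B]³ = (1.7)·(0.0030)² / (0.69)³ = 4.66e-5
ΔG = RT ln(Q/K) = (8.314 J mol⁻¹ K⁻¹)(1000 K) × ln(4.66e-5/6.6e-4)
   = (8.314 kJ/mol)(-2.651) = -22.0 kJ/mol
ΔG < 0, so the forward reaction is spontaneous (proceeds forward).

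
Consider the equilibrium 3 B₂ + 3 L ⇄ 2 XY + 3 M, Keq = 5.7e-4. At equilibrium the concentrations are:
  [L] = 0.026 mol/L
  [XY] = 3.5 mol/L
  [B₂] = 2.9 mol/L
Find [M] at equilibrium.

[M] = 0.0027 mol/L

At equilibrium, Keq = [XY]²·[M]³ / ([B₂]³·[L]³) = 5.7e-4.
(3.5)²·([M])³ / ((2.9)³·(0.026)³) = 5.7e-4
[M]³ = 1.99e-8 ⇒ [M] = 0.0027 mol/L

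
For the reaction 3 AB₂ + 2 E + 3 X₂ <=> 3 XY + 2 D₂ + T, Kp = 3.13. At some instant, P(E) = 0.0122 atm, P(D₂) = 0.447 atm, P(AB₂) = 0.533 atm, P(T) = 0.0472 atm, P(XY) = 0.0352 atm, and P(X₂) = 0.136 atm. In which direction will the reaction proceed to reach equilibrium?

Qp = P(XY)³·P(D₂)²·P(T) / (P(AB₂)³·P(E)²·P(X₂)³) = (0.0352)³·(0.447)²·(0.0472) / ((0.533)³·(0.0122)²·(0.136)³) = 7.26
Qp = 7.26 > Kp = 3.13, so the reverse reaction proceeds.

to the left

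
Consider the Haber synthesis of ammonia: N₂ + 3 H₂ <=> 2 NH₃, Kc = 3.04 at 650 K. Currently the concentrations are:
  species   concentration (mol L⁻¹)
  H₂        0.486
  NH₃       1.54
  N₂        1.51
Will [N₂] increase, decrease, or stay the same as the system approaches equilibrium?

increase

Qc = [NH₃]² / ([N₂]·[H₂]³) = (1.54)² / ((1.51)·(0.486)³) = 13.7
Qc = 13.7 > Kc = 3.04: net reverse reaction.
N₂ is a reactant, so it increases.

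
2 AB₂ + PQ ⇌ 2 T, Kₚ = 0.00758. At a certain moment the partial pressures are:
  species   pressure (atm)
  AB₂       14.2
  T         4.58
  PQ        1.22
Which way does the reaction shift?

to the left

Qₚ = P(T)² / (P(AB₂)²·P(PQ)) = (4.58)² / ((14.2)²·(1.22)) = 0.0853
Qₚ = 0.0853 > Kₚ = 0.00758, so the reverse reaction proceeds.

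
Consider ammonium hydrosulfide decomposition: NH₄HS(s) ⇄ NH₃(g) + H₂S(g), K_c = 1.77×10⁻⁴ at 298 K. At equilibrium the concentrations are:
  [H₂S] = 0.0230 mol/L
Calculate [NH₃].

(NH₄HS is a pure solid — omitted from K_c.)
At equilibrium, K_c = [NH₃]·[H₂S] = 1.77×10⁻⁴.
([NH₃])·(0.0230) = 1.77×10⁻⁴
[NH₃] = 0.00770 mol/L

[NH₃] = 0.00770 mol/L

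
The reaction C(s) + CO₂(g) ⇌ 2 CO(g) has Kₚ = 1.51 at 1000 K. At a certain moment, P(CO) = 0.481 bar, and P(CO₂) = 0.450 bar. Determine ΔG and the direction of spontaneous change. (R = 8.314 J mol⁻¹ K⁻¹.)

ΔG = -8.96 kJ/mol; the forward reaction is spontaneous

(C is a pure solid — omitted from Qₚ.)
Qₚ = P(CO)² / P(CO₂) = (0.481)² / (0.450) = 0.514
ΔG = RT ln(Qₚ/Kₚ) = (8.314 J mol⁻¹ K⁻¹)(1000 K) × ln(0.514/1.51)
   = (8.314 kJ/mol)(-1.078) = -8.96 kJ/mol
ΔG < 0, so the forward reaction is spontaneous (proceeds forward).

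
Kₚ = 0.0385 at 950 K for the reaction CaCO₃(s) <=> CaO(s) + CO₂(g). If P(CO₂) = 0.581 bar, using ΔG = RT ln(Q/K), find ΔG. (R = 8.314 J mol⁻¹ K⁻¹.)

(CaCO₃, CaO are pure solids — omitted from Qₚ.)
Qₚ = P(CO₂) = 0.581
ΔG = RT ln(Qₚ/Kₚ) = (8.314 J mol⁻¹ K⁻¹)(950 K) × ln(0.581/0.0385)
   = (7.898 kJ/mol)(2.714) = 21.4 kJ/mol
ΔG > 0, so the forward reaction is non-spontaneous (proceeds in reverse).

ΔG = 21.4 kJ/mol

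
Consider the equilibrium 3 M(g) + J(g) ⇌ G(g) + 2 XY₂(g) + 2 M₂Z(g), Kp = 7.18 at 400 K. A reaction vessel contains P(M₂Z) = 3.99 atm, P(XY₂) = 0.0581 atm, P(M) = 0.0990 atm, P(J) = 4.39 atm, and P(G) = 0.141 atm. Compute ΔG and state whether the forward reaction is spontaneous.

Qp = P(G)·P(XY₂)²·P(M₂Z)² / (P(M)³·P(J)) = (0.141)·(0.0581)²·(3.99)² / ((0.0990)³·(4.39)) = 1.78
ΔG = RT ln(Qp/Kp) = (8.314 J mol⁻¹ K⁻¹)(400 K) × ln(1.78/7.18)
   = (3.326 kJ/mol)(-1.395) = -4.64 kJ/mol
ΔG < 0, so the forward reaction is spontaneous (proceeds forward).

ΔG = -4.64 kJ/mol; the forward reaction is spontaneous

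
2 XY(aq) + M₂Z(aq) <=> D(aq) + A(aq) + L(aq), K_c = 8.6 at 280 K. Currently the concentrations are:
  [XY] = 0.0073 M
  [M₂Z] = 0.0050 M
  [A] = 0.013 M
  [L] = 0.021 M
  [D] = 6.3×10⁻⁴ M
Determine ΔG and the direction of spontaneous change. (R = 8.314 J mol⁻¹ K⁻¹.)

Q_c = [D]·[A]·[L] / ([XY]²·[M₂Z]) = (6.3×10⁻⁴)·(0.013)·(0.021) / ((0.0073)²·(0.0050)) = 0.645
ΔG = RT ln(Q_c/K_c) = (8.314 J mol⁻¹ K⁻¹)(280 K) × ln(0.645/8.6)
   = (2.328 kJ/mol)(-2.590) = -6.03 kJ/mol
ΔG < 0, so the forward reaction is spontaneous (proceeds forward).

ΔG = -6.03 kJ/mol; the forward reaction is spontaneous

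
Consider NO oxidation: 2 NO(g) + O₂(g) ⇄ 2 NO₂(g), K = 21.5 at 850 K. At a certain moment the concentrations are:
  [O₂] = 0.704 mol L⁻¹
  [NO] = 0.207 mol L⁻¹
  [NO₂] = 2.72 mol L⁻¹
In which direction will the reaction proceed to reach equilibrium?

Q = [NO₂]² / ([NO]²·[O₂]) = (2.72)² / ((0.207)²·(0.704)) = 245
Q = 245 > K = 21.5, so the reverse reaction proceeds.

toward reactants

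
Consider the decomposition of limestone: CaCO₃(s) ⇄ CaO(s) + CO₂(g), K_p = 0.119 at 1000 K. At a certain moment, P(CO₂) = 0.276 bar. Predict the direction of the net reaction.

reverse (toward reactants)

(CaCO₃, CaO are pure solids — omitted from Q_p.)
Q_p = P(CO₂) = 0.276
Q_p = 0.276 > K_p = 0.119, so the reverse reaction proceeds.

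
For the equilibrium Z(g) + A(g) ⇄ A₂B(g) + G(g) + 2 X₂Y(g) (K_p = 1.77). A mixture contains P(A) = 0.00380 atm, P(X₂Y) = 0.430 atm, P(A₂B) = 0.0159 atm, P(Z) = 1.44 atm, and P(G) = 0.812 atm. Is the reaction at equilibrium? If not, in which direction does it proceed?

in the forward direction

Q_p = P(A₂B)·P(G)·P(X₂Y)² / (P(Z)·P(A)) = (0.0159)·(0.812)·(0.430)² / ((1.44)·(0.00380)) = 0.436
Q_p = 0.436 < K_p = 1.77, so the forward reaction proceeds.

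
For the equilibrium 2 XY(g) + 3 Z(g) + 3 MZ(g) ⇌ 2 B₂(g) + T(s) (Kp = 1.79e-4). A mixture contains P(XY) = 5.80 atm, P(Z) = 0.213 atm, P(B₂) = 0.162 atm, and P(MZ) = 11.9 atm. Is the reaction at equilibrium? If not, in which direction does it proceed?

(T is a pure solid — omitted from Qp.)
Qp = P(B₂)² / (P(XY)²·P(Z)³·P(MZ)³) = (0.162)² / ((5.80)²·(0.213)³·(11.9)³) = 4.79e-5
Qp = 4.79e-5 < Kp = 1.79e-4, so the forward reaction proceeds.

to the right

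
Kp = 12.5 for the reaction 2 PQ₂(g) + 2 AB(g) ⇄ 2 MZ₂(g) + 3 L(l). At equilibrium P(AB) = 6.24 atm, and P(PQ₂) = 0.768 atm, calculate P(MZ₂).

(L is a pure liquid — omitted from Kp.)
At equilibrium, Kp = P(MZ₂)² / (P(PQ₂)²·P(AB)²) = 12.5.
(P(MZ₂))² / ((0.768)²·(6.24)²) = 12.5
P(MZ₂)² = 287 ⇒ P(MZ₂) = 16.9 atm

P(MZ₂) = 16.9 atm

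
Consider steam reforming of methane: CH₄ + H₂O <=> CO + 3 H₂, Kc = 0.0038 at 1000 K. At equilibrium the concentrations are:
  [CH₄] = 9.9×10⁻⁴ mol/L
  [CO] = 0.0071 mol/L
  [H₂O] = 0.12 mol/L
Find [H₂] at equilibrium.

At equilibrium, Kc = [CO]·[H₂]³ / ([CH₄]·[H₂O]) = 0.0038.
(0.0071)·([H₂])³ / ((9.9×10⁻⁴)·(0.12)) = 0.0038
[H₂]³ = 6.36×10⁻⁵ ⇒ [H₂] = 0.040 mol/L

[H₂] = 0.040 mol/L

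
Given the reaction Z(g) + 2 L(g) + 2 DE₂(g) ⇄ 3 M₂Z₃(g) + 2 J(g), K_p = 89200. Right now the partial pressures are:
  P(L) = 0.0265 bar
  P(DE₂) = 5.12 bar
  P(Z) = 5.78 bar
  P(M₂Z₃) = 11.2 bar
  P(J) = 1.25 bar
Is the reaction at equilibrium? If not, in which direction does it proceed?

Q_p = P(M₂Z₃)³·P(J)² / (P(Z)·P(L)²·P(DE₂)²) = (11.2)³·(1.25)² / ((5.78)·(0.0265)²·(5.12)²) = 20600
Q_p = 20600 < K_p = 89200, so the forward reaction proceeds.

to the right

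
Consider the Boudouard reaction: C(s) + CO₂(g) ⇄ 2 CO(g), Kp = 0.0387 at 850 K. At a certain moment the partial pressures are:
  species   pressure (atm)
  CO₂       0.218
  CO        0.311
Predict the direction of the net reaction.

(C is a pure solid — omitted from Qp.)
Qp = P(CO)² / P(CO₂) = (0.311)² / (0.218) = 0.444
Qp = 0.444 > Kp = 0.0387, so the reverse reaction proceeds.

to the left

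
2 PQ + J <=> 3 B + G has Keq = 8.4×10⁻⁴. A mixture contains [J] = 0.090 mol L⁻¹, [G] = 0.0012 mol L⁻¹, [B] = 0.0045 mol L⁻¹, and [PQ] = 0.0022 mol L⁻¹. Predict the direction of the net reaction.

in the forward direction

Q = [B]³·[G] / ([PQ]²·[J]) = (0.0045)³·(0.0012) / ((0.0022)²·(0.090)) = 2.5×10⁻⁴
Q = 2.5×10⁻⁴ < Keq = 8.4×10⁻⁴, so the forward reaction proceeds.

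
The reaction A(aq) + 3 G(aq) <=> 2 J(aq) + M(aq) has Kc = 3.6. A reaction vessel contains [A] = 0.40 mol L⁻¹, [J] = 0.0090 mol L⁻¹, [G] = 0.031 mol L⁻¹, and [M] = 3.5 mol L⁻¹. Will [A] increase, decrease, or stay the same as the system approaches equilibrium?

Qc = [J]²·[M] / ([A]·[G]³) = (0.0090)²·(3.5) / ((0.40)·(0.031)³) = 24
Qc = 24 > Kc = 3.6: net reverse reaction.
A is a reactant, so it increases.

increase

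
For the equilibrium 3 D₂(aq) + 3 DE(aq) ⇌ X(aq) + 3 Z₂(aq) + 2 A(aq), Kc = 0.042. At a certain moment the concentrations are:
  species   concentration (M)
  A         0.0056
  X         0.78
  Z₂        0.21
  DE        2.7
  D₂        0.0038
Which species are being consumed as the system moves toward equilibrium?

X, Z₂, A (products)

Qc = [X]·[Z₂]³·[A]² / ([D₂]³·[DE]³) = (0.78)·(0.21)³·(0.0056)² / ((0.0038)³·(2.7)³) = 0.21
Qc = 0.21 > Kc = 0.042: net reverse reaction.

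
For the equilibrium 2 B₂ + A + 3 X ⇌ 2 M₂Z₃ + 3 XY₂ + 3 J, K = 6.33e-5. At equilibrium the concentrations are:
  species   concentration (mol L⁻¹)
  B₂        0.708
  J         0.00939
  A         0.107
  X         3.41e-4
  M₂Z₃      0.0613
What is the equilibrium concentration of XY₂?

[XY₂] = 0.00351 mol L⁻¹

At equilibrium, K = [M₂Z₃]²·[XY₂]³·[J]³ / ([B₂]²·[A]·[X]³) = 6.33e-5.
(0.0613)²·([XY₂])³·(0.00939)³ / ((0.708)²·(0.107)·(3.41e-4)³) = 6.33e-5
[XY₂]³ = 4.33e-8 ⇒ [XY₂] = 0.00351 mol L⁻¹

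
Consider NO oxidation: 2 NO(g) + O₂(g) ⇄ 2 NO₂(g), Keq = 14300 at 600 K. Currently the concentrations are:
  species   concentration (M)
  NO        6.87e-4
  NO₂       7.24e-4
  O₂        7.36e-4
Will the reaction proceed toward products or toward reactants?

Q = [NO₂]² / ([NO]²·[O₂]) = (7.24e-4)² / ((6.87e-4)²·(7.36e-4)) = 1510
Q = 1510 < Keq = 14300, so the forward reaction proceeds.

to the right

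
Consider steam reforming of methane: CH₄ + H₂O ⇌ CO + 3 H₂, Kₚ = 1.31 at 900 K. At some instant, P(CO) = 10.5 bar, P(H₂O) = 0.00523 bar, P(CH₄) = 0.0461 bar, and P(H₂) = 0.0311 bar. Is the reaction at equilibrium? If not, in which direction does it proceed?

Qₚ = P(CO)·P(H₂)³ / (P(CH₄)·P(H₂O)) = (10.5)·(0.0311)³ / ((0.0461)·(0.00523)) = 1.31
Qₚ = 1.31 = Kₚ, so the system is already at equilibrium.

neither direction; the system is at equilibrium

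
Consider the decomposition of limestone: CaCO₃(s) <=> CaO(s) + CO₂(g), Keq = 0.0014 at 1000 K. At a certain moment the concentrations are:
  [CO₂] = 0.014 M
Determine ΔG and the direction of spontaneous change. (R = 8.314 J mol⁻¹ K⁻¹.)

ΔG = 19.1 kJ/mol; the forward reaction is non-spontaneous

(CaCO₃, CaO are pure solids — omitted from Q.)
Q = [CO₂] = 0.0140
ΔG = RT ln(Q/Keq) = (8.314 J mol⁻¹ K⁻¹)(1000 K) × ln(0.0140/0.0014)
   = (8.314 kJ/mol)(2.303) = 19.1 kJ/mol
ΔG > 0, so the forward reaction is non-spontaneous (proceeds in reverse).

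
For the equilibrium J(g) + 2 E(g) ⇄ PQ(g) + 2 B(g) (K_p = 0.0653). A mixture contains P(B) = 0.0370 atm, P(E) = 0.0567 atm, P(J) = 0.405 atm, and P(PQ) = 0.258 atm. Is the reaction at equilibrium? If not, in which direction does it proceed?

to the left

Q_p = P(PQ)·P(B)² / (P(J)·P(E)²) = (0.258)·(0.0370)² / ((0.405)·(0.0567)²) = 0.271
Q_p = 0.271 > K_p = 0.0653, so the reverse reaction proceeds.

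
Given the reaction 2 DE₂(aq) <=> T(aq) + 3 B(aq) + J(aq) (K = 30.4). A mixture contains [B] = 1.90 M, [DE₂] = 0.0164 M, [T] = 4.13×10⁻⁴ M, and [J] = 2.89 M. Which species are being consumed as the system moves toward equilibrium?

Q = [T]·[B]³·[J] / [DE₂]² = (4.13×10⁻⁴)·(1.90)³·(2.89) / (0.0164)² = 30.4
Q = 30.4 = K; the system is at equilibrium.

none (at equilibrium)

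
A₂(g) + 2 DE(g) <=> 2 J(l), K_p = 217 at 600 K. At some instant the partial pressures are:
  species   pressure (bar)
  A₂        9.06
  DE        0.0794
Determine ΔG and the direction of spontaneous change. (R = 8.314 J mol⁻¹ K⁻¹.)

ΔG = -12.6 kJ/mol; the forward reaction is spontaneous

(J is a pure liquid — omitted from Q_p.)
Q_p = 1 / (P(A₂)·P(DE)²) = 1 / ((9.06)·(0.0794)²) = 17.5
ΔG = RT ln(Q_p/K_p) = (8.314 J mol⁻¹ K⁻¹)(600 K) × ln(17.5/217)
   = (4.988 kJ/mol)(-2.518) = -12.6 kJ/mol
ΔG < 0, so the forward reaction is spontaneous (proceeds forward).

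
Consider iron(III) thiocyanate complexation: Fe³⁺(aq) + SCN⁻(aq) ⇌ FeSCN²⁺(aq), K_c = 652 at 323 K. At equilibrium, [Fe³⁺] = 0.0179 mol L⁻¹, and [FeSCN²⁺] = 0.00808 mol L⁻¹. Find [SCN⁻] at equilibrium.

[SCN⁻] = 6.92e-4 mol L⁻¹

At equilibrium, K_c = [FeSCN²⁺] / ([Fe³⁺]·[SCN⁻]) = 652.
(0.00808) / ((0.0179)·([SCN⁻])) = 652
[SCN⁻] = 6.92e-4 mol L⁻¹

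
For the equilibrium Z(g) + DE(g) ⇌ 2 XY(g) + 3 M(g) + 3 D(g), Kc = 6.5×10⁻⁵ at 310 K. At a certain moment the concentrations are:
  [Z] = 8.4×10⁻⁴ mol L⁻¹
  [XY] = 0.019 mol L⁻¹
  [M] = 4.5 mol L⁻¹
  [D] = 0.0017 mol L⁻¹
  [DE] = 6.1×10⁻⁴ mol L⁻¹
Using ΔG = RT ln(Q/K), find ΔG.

Qc = [XY]²·[M]³·[D]³ / ([Z]·[DE]) = (0.019)²·(4.5)³·(0.0017)³ / ((8.4×10⁻⁴)·(6.1×10⁻⁴)) = 3.15×10⁻⁴
ΔG = RT ln(Qc/Kc) = (8.314 J mol⁻¹ K⁻¹)(310 K) × ln(3.15×10⁻⁴/6.5×10⁻⁵)
   = (2.577 kJ/mol)(1.578) = 4.07 kJ/mol
ΔG > 0, so the forward reaction is non-spontaneous (proceeds in reverse).

ΔG = 4.07 kJ/mol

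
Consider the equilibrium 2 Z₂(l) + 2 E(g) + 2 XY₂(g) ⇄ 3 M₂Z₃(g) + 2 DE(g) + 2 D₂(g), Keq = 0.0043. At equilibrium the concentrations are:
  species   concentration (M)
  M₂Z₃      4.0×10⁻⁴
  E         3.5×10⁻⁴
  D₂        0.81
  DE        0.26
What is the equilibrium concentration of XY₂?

[XY₂] = 0.073 M

(Z₂ is a pure liquid — omitted from Keq.)
At equilibrium, Keq = [M₂Z₃]³·[DE]²·[D₂]² / ([E]²·[XY₂]²) = 0.0043.
(4.0×10⁻⁴)³·(0.26)²·(0.81)² / ((3.5×10⁻⁴)²·([XY₂])²) = 0.0043
[XY₂]² = 0.00539 ⇒ [XY₂] = 0.073 M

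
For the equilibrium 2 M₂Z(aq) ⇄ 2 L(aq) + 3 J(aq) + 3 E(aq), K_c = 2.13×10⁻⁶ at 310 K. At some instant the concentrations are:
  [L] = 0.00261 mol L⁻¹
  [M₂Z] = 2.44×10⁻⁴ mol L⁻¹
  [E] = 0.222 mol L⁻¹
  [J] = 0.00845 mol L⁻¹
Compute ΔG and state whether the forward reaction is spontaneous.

ΔG = -2.67 kJ/mol; the forward reaction is spontaneous

Q_c = [L]²·[J]³·[E]³ / [M₂Z]² = (0.00261)²·(0.00845)³·(0.222)³ / (2.44×10⁻⁴)² = 7.55×10⁻⁷
ΔG = RT ln(Q_c/K_c) = (8.314 J mol⁻¹ K⁻¹)(310 K) × ln(7.55×10⁻⁷/2.13×10⁻⁶)
   = (2.577 kJ/mol)(-1.037) = -2.67 kJ/mol
ΔG < 0, so the forward reaction is spontaneous (proceeds forward).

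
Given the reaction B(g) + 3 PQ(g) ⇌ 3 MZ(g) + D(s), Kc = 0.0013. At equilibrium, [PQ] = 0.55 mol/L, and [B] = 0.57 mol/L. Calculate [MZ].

[MZ] = 0.050 mol/L

(D is a pure solid — omitted from Kc.)
At equilibrium, Kc = [MZ]³ / ([B]·[PQ]³) = 0.0013.
([MZ])³ / ((0.57)·(0.55)³) = 0.0013
[MZ]³ = 1.23×10⁻⁴ ⇒ [MZ] = 0.050 mol/L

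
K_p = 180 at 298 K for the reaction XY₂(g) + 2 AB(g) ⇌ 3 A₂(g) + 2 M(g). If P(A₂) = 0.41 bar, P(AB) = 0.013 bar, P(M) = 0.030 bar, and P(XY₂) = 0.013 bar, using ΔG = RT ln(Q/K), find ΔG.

Q_p = P(A₂)³·P(M)² / (P(XY₂)·P(AB)²) = (0.41)³·(0.030)² / ((0.013)·(0.013)²) = 28.2
ΔG = RT ln(Q_p/K_p) = (8.314 J mol⁻¹ K⁻¹)(298 K) × ln(28.2/180)
   = (2.478 kJ/mol)(-1.854) = -4.59 kJ/mol
ΔG < 0, so the forward reaction is spontaneous (proceeds forward).

ΔG = -4.59 kJ/mol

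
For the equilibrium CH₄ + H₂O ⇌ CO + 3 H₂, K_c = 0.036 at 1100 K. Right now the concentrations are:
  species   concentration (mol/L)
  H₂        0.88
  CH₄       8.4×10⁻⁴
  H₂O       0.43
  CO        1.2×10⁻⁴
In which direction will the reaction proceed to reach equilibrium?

to the left

Q_c = [CO]·[H₂]³ / ([CH₄]·[H₂O]) = (1.2×10⁻⁴)·(0.88)³ / ((8.4×10⁻⁴)·(0.43)) = 0.23
Q_c = 0.23 > K_c = 0.036, so the reverse reaction proceeds.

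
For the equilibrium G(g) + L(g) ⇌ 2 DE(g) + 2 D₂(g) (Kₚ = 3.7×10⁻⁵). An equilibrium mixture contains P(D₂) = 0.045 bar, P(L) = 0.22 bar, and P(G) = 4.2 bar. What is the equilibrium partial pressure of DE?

At equilibrium, Kₚ = P(DE)²·P(D₂)² / (P(G)·P(L)) = 3.7×10⁻⁵.
(P(DE))²·(0.045)² / ((4.2)·(0.22)) = 3.7×10⁻⁵
P(DE)² = 0.0169 ⇒ P(DE) = 0.13 bar

P(DE) = 0.13 bar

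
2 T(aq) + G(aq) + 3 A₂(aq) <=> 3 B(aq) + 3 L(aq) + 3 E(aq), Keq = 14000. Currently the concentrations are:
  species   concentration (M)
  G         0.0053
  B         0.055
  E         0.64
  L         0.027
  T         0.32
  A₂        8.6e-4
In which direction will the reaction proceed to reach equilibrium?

Q = [B]³·[L]³·[E]³ / ([T]²·[G]·[A₂]³) = (0.055)³·(0.027)³·(0.64)³ / ((0.32)²·(0.0053)·(8.6e-4)³) = 2500
Q = 2500 < Keq = 14000, so the forward reaction proceeds.

forward (toward products)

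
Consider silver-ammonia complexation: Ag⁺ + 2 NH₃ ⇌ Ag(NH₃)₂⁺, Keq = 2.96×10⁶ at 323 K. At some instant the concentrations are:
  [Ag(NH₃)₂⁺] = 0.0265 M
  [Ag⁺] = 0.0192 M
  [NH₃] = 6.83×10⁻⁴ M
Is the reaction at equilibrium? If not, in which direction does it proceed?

Q = [Ag(NH₃)₂⁺] / ([Ag⁺]·[NH₃]²) = (0.0265) / ((0.0192)·(6.83×10⁻⁴)²) = 2.96×10⁶
Q = 2.96×10⁶ = Keq, so the system is already at equilibrium.

neither direction; the system is at equilibrium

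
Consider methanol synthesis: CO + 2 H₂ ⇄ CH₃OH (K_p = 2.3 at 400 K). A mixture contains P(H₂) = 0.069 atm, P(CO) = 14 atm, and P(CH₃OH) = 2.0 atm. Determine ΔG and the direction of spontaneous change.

ΔG = 8.54 kJ/mol; the forward reaction is non-spontaneous

Q_p = P(CH₃OH) / (P(CO)·P(H₂)²) = (2.0) / ((14)·(0.069)²) = 30.0
ΔG = RT ln(Q_p/K_p) = (8.314 J mol⁻¹ K⁻¹)(400 K) × ln(30.0/2.3)
   = (3.326 kJ/mol)(2.568) = 8.54 kJ/mol
ΔG > 0, so the forward reaction is non-spontaneous (proceeds in reverse).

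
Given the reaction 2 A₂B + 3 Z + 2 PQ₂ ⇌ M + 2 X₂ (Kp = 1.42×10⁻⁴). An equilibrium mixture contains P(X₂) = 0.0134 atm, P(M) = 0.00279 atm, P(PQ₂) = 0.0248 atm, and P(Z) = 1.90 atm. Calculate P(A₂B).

P(A₂B) = 0.914 atm

At equilibrium, Kp = P(M)·P(X₂)² / (P(A₂B)²·P(Z)³·P(PQ₂)²) = 1.42×10⁻⁴.
(0.00279)·(0.0134)² / ((P(A₂B))²·(1.90)³·(0.0248)²) = 1.42×10⁻⁴
P(A₂B)² = 0.836 ⇒ P(A₂B) = 0.914 atm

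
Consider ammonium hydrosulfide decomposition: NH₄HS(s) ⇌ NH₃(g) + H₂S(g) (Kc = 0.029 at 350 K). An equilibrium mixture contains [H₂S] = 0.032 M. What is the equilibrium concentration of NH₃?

(NH₄HS is a pure solid — omitted from Kc.)
At equilibrium, Kc = [NH₃]·[H₂S] = 0.029.
([NH₃])·(0.032) = 0.029
[NH₃] = 0.906 = 0.91 M

[NH₃] = 0.91 M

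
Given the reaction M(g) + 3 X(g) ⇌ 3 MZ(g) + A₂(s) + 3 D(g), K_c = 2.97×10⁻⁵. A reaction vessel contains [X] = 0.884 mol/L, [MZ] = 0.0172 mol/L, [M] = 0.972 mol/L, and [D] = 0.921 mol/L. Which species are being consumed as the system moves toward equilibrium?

(A₂ is a pure solid — omitted from Q_c.)
Q_c = [MZ]³·[D]³ / ([M]·[X]³) = (0.0172)³·(0.921)³ / ((0.972)·(0.884)³) = 5.92×10⁻⁶
Q_c = 5.92×10⁻⁶ < K_c = 2.97×10⁻⁵: net forward reaction.

M, X (reactants)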